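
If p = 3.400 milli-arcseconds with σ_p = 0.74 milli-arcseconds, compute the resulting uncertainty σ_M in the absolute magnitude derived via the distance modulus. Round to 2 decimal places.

σ_M = 0.47 mag

M = m − 5 log₁₀ d + 5 = m + 5 log₁₀ p + 5, so ∂M/∂p = 5/(p ln 10).
σ_M = (5/ln 10) · (σ_p/p) = 2.1715 × 0.74/3.400 = 2.1715 × 0.21765 = 0.47263.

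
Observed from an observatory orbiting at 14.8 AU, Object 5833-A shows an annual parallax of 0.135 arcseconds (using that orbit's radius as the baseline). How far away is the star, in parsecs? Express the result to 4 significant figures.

With baseline B (in AU) and parallax p (in arcsec), d = B/p parsecs.
d = 14.8 / 0.135 = 109.63 pc.

109.6 pc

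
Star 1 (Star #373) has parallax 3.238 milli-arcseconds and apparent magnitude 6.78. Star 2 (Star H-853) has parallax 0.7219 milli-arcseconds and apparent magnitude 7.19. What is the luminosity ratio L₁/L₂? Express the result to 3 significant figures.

L₁/L₂ = 0.0725

d₁ = 1/p₁ = 1/0.003238″ = 308.83 pc; d₂ = 1/p₂ = 1/0.0007219″ = 1385.2 pc.
M₁ = m₁ − 5 log₁₀ d₁ + 5 = 6.78 − 12.4486 + 5 = -0.6686.
M₂ = 7.19 − 15.7076 + 5 = -3.5176.
L₁/L₂ = 10^(0.4(M₂ − M₁)) = 10^(0.4 × (-2.8490)) = 10^(-1.13960) = 0.07251.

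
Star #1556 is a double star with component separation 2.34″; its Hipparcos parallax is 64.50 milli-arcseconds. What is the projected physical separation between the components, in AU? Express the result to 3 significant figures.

36.3 AU

d = 1/p = 1/0.06450″ = 15.504 pc.
At distance d (pc), an angle of θ arcsec spans θ·d AU: s = 2.34 × 15.504 = 36.279 AU.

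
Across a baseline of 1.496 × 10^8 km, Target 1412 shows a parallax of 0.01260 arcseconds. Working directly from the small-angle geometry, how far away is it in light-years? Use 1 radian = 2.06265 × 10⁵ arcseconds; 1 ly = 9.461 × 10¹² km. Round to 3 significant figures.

θ = 0.01260″ = 0.01260/206265 = 6.1086 × 10^-8 rad.
d = B/θ = (1.496 × 10^8) / (6.1086 × 10^-8) = 2.4490 × 10^15 km = (2.4490 × 10^15) / (9.461 × 10^12) ly = 258.85 ly.

259 ly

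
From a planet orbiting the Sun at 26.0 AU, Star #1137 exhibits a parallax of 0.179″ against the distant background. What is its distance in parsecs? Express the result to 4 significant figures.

With baseline B (in AU) and parallax p (in arcsec), d = B/p parsecs.
d = 26.0 / 0.179 = 145.25 pc.

145.3 pc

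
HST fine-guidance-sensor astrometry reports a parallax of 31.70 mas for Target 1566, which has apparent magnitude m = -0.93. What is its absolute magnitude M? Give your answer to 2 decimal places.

d = 1/p = 1/0.03170″ = 31.546 pc.
m − M = 5 log₁₀(31.546) − 5 = 7.4947 − 5 = 2.4947.
M = m − (m − M) = -0.93 − 2.4947 = -3.42.

M = -3.42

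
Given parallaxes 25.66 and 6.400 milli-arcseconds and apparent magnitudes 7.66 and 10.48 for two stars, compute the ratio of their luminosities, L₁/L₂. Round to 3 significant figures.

d₁ = 1/p₁ = 1/0.02566″ = 38.971 pc; d₂ = 1/p₂ = 1/0.006400″ = 156.25 pc.
M₁ = m₁ − 5 log₁₀ d₁ + 5 = 7.66 − 7.9537 + 5 = 4.7063.
M₂ = 10.48 − 10.9691 + 5 = 4.5109.
L₁/L₂ = 10^(0.4(M₂ − M₁)) = 10^(0.4 × (-0.1954)) = 10^(-0.07816) = 0.8353.

L₁/L₂ = 0.835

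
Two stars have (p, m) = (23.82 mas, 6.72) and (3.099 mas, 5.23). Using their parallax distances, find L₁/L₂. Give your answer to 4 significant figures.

d₁ = 1/p₁ = 1/0.02382″ = 41.982 pc; d₂ = 1/p₂ = 1/0.003099″ = 322.68 pc.
M₁ = m₁ − 5 log₁₀ d₁ + 5 = 6.72 − 8.1153 + 5 = 3.6047.
M₂ = 5.23 − 12.5439 + 5 = -2.3139.
L₁/L₂ = 10^(0.4(M₂ − M₁)) = 10^(0.4 × (-5.9186)) = 10^(-2.36744) = 0.004291.

L₁/L₂ = 0.004291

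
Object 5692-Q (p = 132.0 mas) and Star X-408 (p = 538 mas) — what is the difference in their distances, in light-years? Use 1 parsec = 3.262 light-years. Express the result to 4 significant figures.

d_A = 1/0.1320″ = 7.5758 pc; d_B = 1/0.5380″ = 1.8587 pc.
|d_B − d_A| = |1.8587 − 7.5758| = 5.7171 pc = 5.7171 × 3.262 ly = 18.649 ly.

18.65 ly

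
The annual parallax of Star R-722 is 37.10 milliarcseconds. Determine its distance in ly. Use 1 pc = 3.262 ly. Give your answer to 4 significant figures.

p = 37.10 milliarcseconds = 0.03710 arcsec.
d = 1/p = 1/0.03710 = 26.954 pc.
In light-years: 26.954 × 3.262 = 87.924 ly.

87.92 ly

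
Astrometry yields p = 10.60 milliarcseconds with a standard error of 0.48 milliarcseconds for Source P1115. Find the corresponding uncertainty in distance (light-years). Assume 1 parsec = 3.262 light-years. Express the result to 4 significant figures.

13.94 ly

d = 1/p, so σ_d = σ_p / p².
σ_d = 0.000480 / (0.01060)² = 0.000480 / 0.00011236 = 4.272 pc = 4.272 × 3.262 ly = 13.935 ly.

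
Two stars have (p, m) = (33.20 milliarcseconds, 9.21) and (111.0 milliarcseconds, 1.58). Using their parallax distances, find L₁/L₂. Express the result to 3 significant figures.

L₁/L₂ = 0.00992

d₁ = 1/p₁ = 1/0.03320″ = 30.12 pc; d₂ = 1/p₂ = 1/0.1110″ = 9.009 pc.
M₁ = m₁ − 5 log₁₀ d₁ + 5 = 9.21 − 7.3943 + 5 = 6.8157.
M₂ = 1.58 − 4.7734 + 5 = 1.8066.
L₁/L₂ = 10^(0.4(M₂ − M₁)) = 10^(0.4 × (-5.0091)) = 10^(-2.00364) = 0.0099165.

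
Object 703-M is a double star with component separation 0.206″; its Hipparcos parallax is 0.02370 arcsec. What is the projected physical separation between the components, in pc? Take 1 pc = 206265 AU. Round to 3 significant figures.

d = 1/p = 1/0.02370″ = 42.194 pc.
At distance d (pc), an angle of θ arcsec spans θ·d AU: s = 0.206 × 42.194 = 8.692 AU.
= 8.692 / 206265 = 4.2140 × 10^-5 pc.

4.21 × 10^-5 pc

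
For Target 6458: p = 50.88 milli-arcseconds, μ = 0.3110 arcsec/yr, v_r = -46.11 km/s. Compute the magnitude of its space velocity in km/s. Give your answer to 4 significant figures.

54.46 km/s

d = 1/p = 1/0.05088″ = 19.654 pc.
v_t = 4.740 μ d = 4.740 × 0.3110 × 19.654 = 28.973 km/s.
v = √(v_r² + v_t²) = √((-46.11)² + 28.973²) = √2965.57 = 54.457 km/s.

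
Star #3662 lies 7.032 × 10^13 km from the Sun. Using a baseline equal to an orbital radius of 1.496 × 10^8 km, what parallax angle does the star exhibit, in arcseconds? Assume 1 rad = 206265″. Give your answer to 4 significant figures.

θ ≈ B/d = (1.496 × 10^8) / (7.032 × 10^13) = 2.1274 × 10^-6 rad.
In arcseconds: 2.1274 × 10^-6 × 206265 = 0.43881″.

0.4388 arcsec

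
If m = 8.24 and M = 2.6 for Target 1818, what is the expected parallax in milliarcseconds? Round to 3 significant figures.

m − M = 8.24 − 2.6 = 5.64.
d = 10^((m−M)/5 + 1) = 10^2.128 = 134.28 pc.
p = 1/d = 1/134.28 = 0.0074471 arcsec = 7.4471 mas.

7.45 mas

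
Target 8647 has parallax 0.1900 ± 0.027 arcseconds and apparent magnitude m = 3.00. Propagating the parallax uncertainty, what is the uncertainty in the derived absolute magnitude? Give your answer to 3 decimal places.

M = m − 5 log₁₀ d + 5 = m + 5 log₁₀ p + 5, so ∂M/∂p = 5/(p ln 10).
σ_M = (5/ln 10) · (σ_p/p) = 2.1715 × 0.027/0.1900 = 2.1715 × 0.14211 = 0.30859.

σ_M = 0.309 mag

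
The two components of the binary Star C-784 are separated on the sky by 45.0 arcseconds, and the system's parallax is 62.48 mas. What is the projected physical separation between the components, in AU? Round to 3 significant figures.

720 AU

d = 1/p = 1/0.06248″ = 16.005 pc.
At distance d (pc), an angle of θ arcsec spans θ·d AU: s = 45.0 × 16.005 = 720.23 AU.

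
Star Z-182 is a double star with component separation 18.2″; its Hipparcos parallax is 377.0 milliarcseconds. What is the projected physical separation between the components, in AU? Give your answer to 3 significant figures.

d = 1/p = 1/0.3770″ = 2.6525 pc.
At distance d (pc), an angle of θ arcsec spans θ·d AU: s = 18.2 × 2.6525 = 48.276 AU.

48.3 AU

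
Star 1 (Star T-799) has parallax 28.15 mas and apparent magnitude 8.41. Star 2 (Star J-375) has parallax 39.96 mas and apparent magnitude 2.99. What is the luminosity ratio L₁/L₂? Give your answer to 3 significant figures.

d₁ = 1/p₁ = 1/0.02815″ = 35.524 pc; d₂ = 1/p₂ = 1/0.03996″ = 25.025 pc.
M₁ = m₁ − 5 log₁₀ d₁ + 5 = 8.41 − 7.7526 + 5 = 5.6574.
M₂ = 2.99 − 6.9919 + 5 = 0.9981.
L₁/L₂ = 10^(0.4(M₂ − M₁)) = 10^(0.4 × (-4.6593)) = 10^(-1.86372) = 0.013686.

L₁/L₂ = 0.0137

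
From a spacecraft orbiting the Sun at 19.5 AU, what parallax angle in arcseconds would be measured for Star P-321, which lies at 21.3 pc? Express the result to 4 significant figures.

0.9155 arcsec

p (arcsec) = B (AU) / d (pc).
p = 19.5 / 21.3 = 0.91549 arcsec.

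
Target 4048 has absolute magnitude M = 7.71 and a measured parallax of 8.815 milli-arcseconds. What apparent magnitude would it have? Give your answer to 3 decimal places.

m = 12.984

d = 1/p = 1/0.008815″ = 113.44 pc.
m − M = 5 log₁₀ d − 5 = 5 log₁₀(113.44) − 5 = 10.2738 − 5 = 5.2738.
m = M + (m − M) = 7.71 + 5.2738 = 12.984.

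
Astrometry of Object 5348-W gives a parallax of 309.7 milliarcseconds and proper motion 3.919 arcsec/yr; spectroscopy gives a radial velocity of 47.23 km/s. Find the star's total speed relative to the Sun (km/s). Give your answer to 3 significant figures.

d = 1/p = 1/0.3097″ = 3.2289 pc.
v_t = 4.740 μ d = 4.740 × 3.919 × 3.2289 = 59.98 km/s.
v = √(v_r² + v_t²) = √(47.23² + 59.98²) = √5828.27 = 76.343 km/s.

76.3 km/s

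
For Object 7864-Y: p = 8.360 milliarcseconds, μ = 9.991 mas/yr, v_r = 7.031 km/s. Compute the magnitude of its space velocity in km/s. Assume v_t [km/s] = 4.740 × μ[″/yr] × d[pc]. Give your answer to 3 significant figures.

9.03 km/s

d = 1/p = 1/0.008360″ = 119.62 pc.
μ = 9.991 mas/yr = 0.009991 ″/yr.
v_t = 4.740 μ d = 4.740 × 0.009991 × 119.62 = 5.6649 km/s.
v = √(v_r² + v_t²) = √(7.031² + 5.6649²) = √81.5261 = 9.0292 km/s.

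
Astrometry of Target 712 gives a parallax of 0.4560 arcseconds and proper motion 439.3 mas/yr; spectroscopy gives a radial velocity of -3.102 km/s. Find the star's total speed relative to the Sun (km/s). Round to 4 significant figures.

5.520 km/s

d = 1/p = 1/0.4560″ = 2.193 pc.
μ = 439.3 mas/yr = 0.4393 ″/yr.
v_t = 4.740 μ d = 4.740 × 0.4393 × 2.193 = 4.5664 km/s.
v = √(v_r² + v_t²) = √((-3.102)² + 4.5664²) = √30.4744 = 5.5204 km/s.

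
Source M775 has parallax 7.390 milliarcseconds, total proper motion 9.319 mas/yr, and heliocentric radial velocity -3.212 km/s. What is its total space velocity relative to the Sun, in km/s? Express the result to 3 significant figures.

d = 1/p = 1/0.007390″ = 135.32 pc.
μ = 9.319 mas/yr = 0.009319 ″/yr.
v_t = 4.740 μ d = 4.740 × 0.009319 × 135.32 = 5.9774 km/s.
v = √(v_r² + v_t²) = √((-3.212)² + 5.9774²) = √46.0463 = 6.7857 km/s.

6.79 km/s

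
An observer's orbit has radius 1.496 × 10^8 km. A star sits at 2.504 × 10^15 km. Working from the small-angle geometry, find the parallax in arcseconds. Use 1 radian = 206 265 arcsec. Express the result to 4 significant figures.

θ ≈ B/d = (1.496 × 10^8) / (2.504 × 10^15) = 5.9744 × 10^-8 rad.
In arcseconds: 5.9744 × 10^-8 × 206265 = 0.012323″.

0.01232 arcsec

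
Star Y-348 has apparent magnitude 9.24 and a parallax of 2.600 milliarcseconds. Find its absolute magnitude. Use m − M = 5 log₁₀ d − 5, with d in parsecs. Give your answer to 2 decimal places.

M = 1.31

d = 1/p = 1/0.002600″ = 384.62 pc.
m − M = 5 log₁₀(384.62) − 5 = 12.9252 − 5 = 7.9252.
M = m − (m − M) = 9.24 − 7.9252 = 1.31.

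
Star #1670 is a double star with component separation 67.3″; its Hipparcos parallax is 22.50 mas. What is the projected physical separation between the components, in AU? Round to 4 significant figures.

d = 1/p = 1/0.02250″ = 44.444 pc.
At distance d (pc), an angle of θ arcsec spans θ·d AU: s = 67.3 × 44.444 = 2991.1 AU.

2991 AU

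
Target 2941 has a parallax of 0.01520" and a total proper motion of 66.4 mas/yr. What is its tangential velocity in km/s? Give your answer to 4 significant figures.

20.71 km/s

d = 1/p = 1/0.01520″ = 65.789 pc.
μ = 66.4 mas/yr = 0.0664 ″/yr.
v_t = 4.74 × μ × d = 4.74 × 0.0664 × 65.789 = 20.706 km/s.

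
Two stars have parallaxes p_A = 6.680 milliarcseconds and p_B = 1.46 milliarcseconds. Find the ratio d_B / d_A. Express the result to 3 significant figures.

Since d = 1/p, d_B/d_A = p_A/p_B.
= 6.680 / 1.46 = 4.5753.

4.58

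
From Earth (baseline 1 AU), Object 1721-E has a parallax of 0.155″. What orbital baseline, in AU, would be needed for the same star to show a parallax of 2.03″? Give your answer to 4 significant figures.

13.10 AU

Parallax scales linearly with baseline: p ∝ B, so B = p_target / p_Earth × 1 AU.
B = 2.03 / 0.155 = 13.097 AU.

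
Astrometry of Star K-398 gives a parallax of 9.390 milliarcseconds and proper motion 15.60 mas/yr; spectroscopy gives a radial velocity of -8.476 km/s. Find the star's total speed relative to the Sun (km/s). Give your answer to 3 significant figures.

d = 1/p = 1/0.009390″ = 106.5 pc.
μ = 15.60 mas/yr = 0.01560 ″/yr.
v_t = 4.740 μ d = 4.740 × 0.01560 × 106.5 = 7.875 km/s.
v = √(v_r² + v_t²) = √((-8.476)² + 7.875²) = √133.858 = 11.57 km/s.

11.6 km/s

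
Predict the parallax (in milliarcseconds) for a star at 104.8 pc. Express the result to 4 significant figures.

9.542 mas

p = 1/d = 1/104.8 = 0.009542 arcsec.
= 0.009542 × 1000 = 9.542 mas.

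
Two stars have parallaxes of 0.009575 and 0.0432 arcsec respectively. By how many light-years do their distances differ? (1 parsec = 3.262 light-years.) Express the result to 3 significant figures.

d_A = 1/0.009575″ = 104.44 pc; d_B = 1/0.04320″ = 23.148 pc.
|d_B − d_A| = |23.148 − 104.44| = 81.292 pc = 81.292 × 3.262 ly = 265.17 ly.

265 ly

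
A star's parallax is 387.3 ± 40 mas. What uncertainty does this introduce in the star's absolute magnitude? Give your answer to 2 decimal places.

σ_M = 0.22 mag

M = m − 5 log₁₀ d + 5 = m + 5 log₁₀ p + 5, so ∂M/∂p = 5/(p ln 10).
σ_M = (5/ln 10) · (σ_p/p) = 2.1715 × 40/387.3 = 2.1715 × 0.10328 = 0.22427.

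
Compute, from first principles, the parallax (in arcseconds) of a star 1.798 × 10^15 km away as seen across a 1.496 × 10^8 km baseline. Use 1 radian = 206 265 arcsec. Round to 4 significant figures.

0.01716 arcsec

θ ≈ B/d = (1.496 × 10^8) / (1.798 × 10^15) = 8.3204 × 10^-8 rad.
In arcseconds: 8.3204 × 10^-8 × 206265 = 0.017162″.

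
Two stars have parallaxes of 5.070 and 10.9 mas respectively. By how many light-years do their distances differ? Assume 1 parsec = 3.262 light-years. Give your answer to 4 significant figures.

d_A = 1/0.005070″ = 197.24 pc; d_B = 1/0.01090″ = 91.743 pc.
|d_B − d_A| = |91.743 − 197.24| = 105.5 pc = 105.5 × 3.262 ly = 344.14 ly.

344.1 ly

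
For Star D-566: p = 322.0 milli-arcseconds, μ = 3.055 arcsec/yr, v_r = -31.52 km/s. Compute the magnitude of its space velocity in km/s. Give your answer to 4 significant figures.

54.92 km/s

d = 1/p = 1/0.3220″ = 3.1056 pc.
v_t = 4.740 μ d = 4.740 × 3.055 × 3.1056 = 44.971 km/s.
v = √(v_r² + v_t²) = √((-31.52)² + 44.971²) = √3015.9 = 54.917 km/s.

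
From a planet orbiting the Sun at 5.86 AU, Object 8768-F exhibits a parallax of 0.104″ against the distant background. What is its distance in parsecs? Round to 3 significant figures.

With baseline B (in AU) and parallax p (in arcsec), d = B/p parsecs.
d = 5.86 / 0.104 = 56.346 pc.

56.3 pc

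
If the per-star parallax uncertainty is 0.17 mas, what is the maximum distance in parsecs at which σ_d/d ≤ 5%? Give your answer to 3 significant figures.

σ_d/d = σ_p/p, so the condition is σ_p/p ≤ 0.05, i.e. p ≥ σ_p/0.05.
p_min = 0.17/0.05 = 3.4 mas = 0.0034 arcsec.
d_max = 1/p_min = 1/0.0034 = 294.12 pc.

294 pc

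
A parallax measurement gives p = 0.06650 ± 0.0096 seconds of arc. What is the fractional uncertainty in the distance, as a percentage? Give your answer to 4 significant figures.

14.44%

For d = 1/p, |σ_d/d| = |σ_p/p|.
σ_p/p = 0.0096 / 0.06650 = 0.14436 = 14.436%.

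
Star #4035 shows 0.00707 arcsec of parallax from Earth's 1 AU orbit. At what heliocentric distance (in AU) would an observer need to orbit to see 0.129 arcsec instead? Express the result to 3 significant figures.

18.2 AU

Parallax scales linearly with baseline: p ∝ B, so B = p_target / p_Earth × 1 AU.
B = 0.129 / 0.00707 = 18.246 AU.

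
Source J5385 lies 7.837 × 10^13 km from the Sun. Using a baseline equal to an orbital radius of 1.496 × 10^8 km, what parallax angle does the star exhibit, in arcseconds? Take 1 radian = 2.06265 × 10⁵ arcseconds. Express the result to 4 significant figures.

0.3937 arcsec

θ ≈ B/d = (1.496 × 10^8) / (7.837 × 10^13) = 1.9089 × 10^-6 rad.
In arcseconds: 1.9089 × 10^-6 × 206265 = 0.39374″.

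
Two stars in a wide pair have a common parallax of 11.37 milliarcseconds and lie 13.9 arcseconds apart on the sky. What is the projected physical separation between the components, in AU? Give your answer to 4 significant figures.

1223 AU

d = 1/p = 1/0.01137″ = 87.951 pc.
At distance d (pc), an angle of θ arcsec spans θ·d AU: s = 13.9 × 87.951 = 1222.5 AU.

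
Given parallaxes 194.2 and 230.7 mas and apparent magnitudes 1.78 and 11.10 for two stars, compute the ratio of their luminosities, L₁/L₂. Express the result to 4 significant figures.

L₁/L₂ = 7544

d₁ = 1/p₁ = 1/0.1942″ = 5.1493 pc; d₂ = 1/p₂ = 1/0.2307″ = 4.3346 pc.
M₁ = m₁ − 5 log₁₀ d₁ + 5 = 1.78 − 3.5587 + 5 = 3.2213.
M₂ = 11.10 − 3.1847 + 5 = 12.9153.
L₁/L₂ = 10^(0.4(M₂ − M₁)) = 10^(0.4 × 9.6940) = 10^3.87760 = 7544.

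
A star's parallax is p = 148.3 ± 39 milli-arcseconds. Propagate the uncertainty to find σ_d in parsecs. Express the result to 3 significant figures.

d = 1/p, so σ_d = σ_p / p².
σ_d = 0.0390 / (0.1483)² = 0.0390 / 0.021993 = 1.7733 pc.

1.77 pc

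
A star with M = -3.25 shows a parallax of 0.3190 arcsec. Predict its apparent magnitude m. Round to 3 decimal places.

m = -5.769

d = 1/p = 1/0.3190″ = 3.1348 pc.
m − M = 5 log₁₀ d − 5 = 5 log₁₀(3.1348) − 5 = 2.4810 − 5 = -2.5190.
m = M + (m − M) = -3.25 + (-2.5190) = -5.769.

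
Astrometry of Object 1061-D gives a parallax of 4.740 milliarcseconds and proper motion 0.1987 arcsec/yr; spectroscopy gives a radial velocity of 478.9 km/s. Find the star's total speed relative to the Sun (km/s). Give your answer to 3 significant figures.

d = 1/p = 1/0.004740″ = 210.97 pc.
v_t = 4.740 μ d = 4.740 × 0.1987 × 210.97 = 198.7 km/s.
v = √(v_r² + v_t²) = √(478.9² + 198.7²) = √268827 = 518.49 km/s.

518 km/s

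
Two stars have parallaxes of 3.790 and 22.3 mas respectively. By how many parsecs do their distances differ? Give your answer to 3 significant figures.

d_A = 1/0.003790″ = 263.85 pc; d_B = 1/0.02230″ = 44.843 pc.
|d_B − d_A| = |44.843 − 263.85| = 219.01 pc.

219 pc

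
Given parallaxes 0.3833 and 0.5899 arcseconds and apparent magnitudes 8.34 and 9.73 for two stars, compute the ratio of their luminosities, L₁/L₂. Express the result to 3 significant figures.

d₁ = 1/p₁ = 1/0.3833″ = 2.6089 pc; d₂ = 1/p₂ = 1/0.5899″ = 1.6952 pc.
M₁ = m₁ − 5 log₁₀ d₁ + 5 = 8.34 − 2.0823 + 5 = 11.2577.
M₂ = 9.73 − 1.1461 + 5 = 13.5839.
L₁/L₂ = 10^(0.4(M₂ − M₁)) = 10^(0.4 × 2.3262) = 10^0.93048 = 8.5208.

L₁/L₂ = 8.52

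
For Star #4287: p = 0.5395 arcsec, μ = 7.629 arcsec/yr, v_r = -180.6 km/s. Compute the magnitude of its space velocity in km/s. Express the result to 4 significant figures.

d = 1/p = 1/0.5395″ = 1.8536 pc.
v_t = 4.740 μ d = 4.740 × 7.629 × 1.8536 = 67.029 km/s.
v = √(v_r² + v_t²) = √((-180.6)² + 67.029²) = √37109.2 = 192.64 km/s.

192.6 km/s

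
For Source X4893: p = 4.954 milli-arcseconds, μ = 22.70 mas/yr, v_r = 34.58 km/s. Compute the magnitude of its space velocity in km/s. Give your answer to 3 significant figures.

d = 1/p = 1/0.004954″ = 201.86 pc.
μ = 22.70 mas/yr = 0.02270 ″/yr.
v_t = 4.740 μ d = 4.740 × 0.02270 × 201.86 = 21.72 km/s.
v = √(v_r² + v_t²) = √(34.58² + 21.72²) = √1667.53 = 40.835 km/s.

40.8 km/s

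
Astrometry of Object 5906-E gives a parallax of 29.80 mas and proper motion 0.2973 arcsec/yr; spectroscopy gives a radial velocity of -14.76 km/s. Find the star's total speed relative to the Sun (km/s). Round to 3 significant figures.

d = 1/p = 1/0.02980″ = 33.557 pc.
v_t = 4.740 μ d = 4.740 × 0.2973 × 33.557 = 47.289 km/s.
v = √(v_r² + v_t²) = √((-14.76)² + 47.289²) = √2454.11 = 49.539 km/s.

49.5 km/s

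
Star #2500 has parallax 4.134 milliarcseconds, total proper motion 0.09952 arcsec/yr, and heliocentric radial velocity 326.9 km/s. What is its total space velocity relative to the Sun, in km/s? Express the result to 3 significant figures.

d = 1/p = 1/0.004134″ = 241.9 pc.
v_t = 4.740 μ d = 4.740 × 0.09952 × 241.9 = 114.11 km/s.
v = √(v_r² + v_t²) = √(326.9² + 114.11²) = √119885 = 346.24 km/s.

346 km/s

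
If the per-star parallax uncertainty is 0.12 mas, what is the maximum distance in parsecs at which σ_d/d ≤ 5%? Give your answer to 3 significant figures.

σ_d/d = σ_p/p, so the condition is σ_p/p ≤ 0.05, i.e. p ≥ σ_p/0.05.
p_min = 0.12/0.05 = 2.4 mas = 0.0024 arcsec.
d_max = 1/p_min = 1/0.0024 = 416.67 pc.

417 pc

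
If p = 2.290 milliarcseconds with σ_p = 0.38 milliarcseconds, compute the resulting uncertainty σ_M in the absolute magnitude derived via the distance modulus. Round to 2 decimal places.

M = m − 5 log₁₀ d + 5 = m + 5 log₁₀ p + 5, so ∂M/∂p = 5/(p ln 10).
σ_M = (5/ln 10) · (σ_p/p) = 2.1715 × 0.38/2.290 = 2.1715 × 0.16594 = 0.36034.

σ_M = 0.36 mag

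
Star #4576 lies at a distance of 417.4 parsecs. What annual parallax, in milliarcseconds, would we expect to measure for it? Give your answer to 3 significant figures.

p = 1/d = 1/417.4 = 0.0023958 arcsec.
= 0.0023958 × 1000 = 2.3958 mas.

2.40 mas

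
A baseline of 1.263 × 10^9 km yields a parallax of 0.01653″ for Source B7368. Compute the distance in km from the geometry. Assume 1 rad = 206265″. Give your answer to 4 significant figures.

1.576 × 10^16 km

θ = 0.01653″ = 0.01653/206265 = 8.0140 × 10^-8 rad.
d = B/θ = (1.263 × 10^9) / (8.0140 × 10^-8) = 1.5760 × 10^16 km.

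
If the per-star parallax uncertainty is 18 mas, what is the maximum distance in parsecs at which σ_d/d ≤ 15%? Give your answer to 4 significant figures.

σ_d/d = σ_p/p, so the condition is σ_p/p ≤ 0.15, i.e. p ≥ σ_p/0.15.
p_min = 18/0.15 = 120 mas = 0.12 arcsec.
d_max = 1/p_min = 1/0.12 = 8.3333 pc.

8.333 pc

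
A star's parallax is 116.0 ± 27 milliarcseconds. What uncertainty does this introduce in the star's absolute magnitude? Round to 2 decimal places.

σ_M = 0.51 mag

M = m − 5 log₁₀ d + 5 = m + 5 log₁₀ p + 5, so ∂M/∂p = 5/(p ln 10).
σ_M = (5/ln 10) · (σ_p/p) = 2.1715 × 27/116.0 = 2.1715 × 0.23276 = 0.50544.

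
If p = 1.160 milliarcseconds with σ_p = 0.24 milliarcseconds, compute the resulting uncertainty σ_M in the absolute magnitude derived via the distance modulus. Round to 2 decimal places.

σ_M = 0.45 mag

M = m − 5 log₁₀ d + 5 = m + 5 log₁₀ p + 5, so ∂M/∂p = 5/(p ln 10).
σ_M = (5/ln 10) · (σ_p/p) = 2.1715 × 0.24/1.160 = 2.1715 × 0.2069 = 0.44928.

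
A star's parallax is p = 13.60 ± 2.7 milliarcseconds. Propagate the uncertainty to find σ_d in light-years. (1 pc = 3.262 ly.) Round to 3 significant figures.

d = 1/p, so σ_d = σ_p / p².
σ_d = 0.00270 / (0.01360)² = 0.00270 / 0.00018496 = 14.598 pc = 14.598 × 3.262 ly = 47.619 ly.

47.6 ly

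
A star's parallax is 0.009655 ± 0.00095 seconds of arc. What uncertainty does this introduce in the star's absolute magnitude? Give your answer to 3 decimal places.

M = m − 5 log₁₀ d + 5 = m + 5 log₁₀ p + 5, so ∂M/∂p = 5/(p ln 10).
σ_M = (5/ln 10) · (σ_p/p) = 2.1715 × 0.00095/0.009655 = 2.1715 × 0.098395 = 0.21366.

σ_M = 0.214 mag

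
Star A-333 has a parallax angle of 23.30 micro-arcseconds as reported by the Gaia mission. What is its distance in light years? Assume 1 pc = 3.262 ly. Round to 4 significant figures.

140000 light years

p = 23.30 micro-arcseconds = 0.00002330 arcsec.
d = 1/p = 1/0.00002330 = 42918 pc.
In light-years: 42918 × 3.262 = 1.4000 × 10^5 ly.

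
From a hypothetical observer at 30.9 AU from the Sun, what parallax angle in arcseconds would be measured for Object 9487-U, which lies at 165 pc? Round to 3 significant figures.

p (arcsec) = B (AU) / d (pc).
p = 30.9 / 165 = 0.18727 arcsec.

0.187 arcsec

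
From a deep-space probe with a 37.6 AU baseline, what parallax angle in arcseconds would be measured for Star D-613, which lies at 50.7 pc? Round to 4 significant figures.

0.7416 arcsec

p (arcsec) = B (AU) / d (pc).
p = 37.6 / 50.7 = 0.74162 arcsec.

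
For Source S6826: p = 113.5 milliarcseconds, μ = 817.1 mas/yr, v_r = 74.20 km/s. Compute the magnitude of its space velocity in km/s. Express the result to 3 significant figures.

d = 1/p = 1/0.1135″ = 8.8106 pc.
μ = 817.1 mas/yr = 0.8171 ″/yr.
v_t = 4.740 μ d = 4.740 × 0.8171 × 8.8106 = 34.124 km/s.
v = √(v_r² + v_t²) = √(74.20² + 34.124²) = √6670.09 = 81.671 km/s.

81.7 km/s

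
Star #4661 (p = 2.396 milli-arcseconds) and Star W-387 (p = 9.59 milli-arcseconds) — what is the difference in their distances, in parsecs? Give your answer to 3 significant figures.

d_A = 1/0.002396″ = 417.36 pc; d_B = 1/0.009590″ = 104.28 pc.
|d_B − d_A| = |104.28 − 417.36| = 313.08 pc.

313 pc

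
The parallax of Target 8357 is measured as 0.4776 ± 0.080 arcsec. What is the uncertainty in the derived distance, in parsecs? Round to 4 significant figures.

d = 1/p, so σ_d = σ_p / p².
σ_d = 0.0800 / (0.4776)² = 0.0800 / 0.2281 = 0.35072 pc.

0.3507 pc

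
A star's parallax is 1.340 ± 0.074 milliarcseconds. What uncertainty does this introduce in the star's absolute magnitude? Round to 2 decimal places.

M = m − 5 log₁₀ d + 5 = m + 5 log₁₀ p + 5, so ∂M/∂p = 5/(p ln 10).
σ_M = (5/ln 10) · (σ_p/p) = 2.1715 × 0.074/1.340 = 2.1715 × 0.055224 = 0.11992.

σ_M = 0.12 mag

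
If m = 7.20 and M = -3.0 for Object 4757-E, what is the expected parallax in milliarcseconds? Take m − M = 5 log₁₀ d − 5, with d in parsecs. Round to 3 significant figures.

0.912 mas

m − M = 7.20 − (-3.0) = 10.20.
d = 10^((m−M)/5 + 1) = 10^3.040 = 1096.5 pc.
p = 1/d = 1/1096.5 = 0.00091199 arcsec = 0.91199 mas.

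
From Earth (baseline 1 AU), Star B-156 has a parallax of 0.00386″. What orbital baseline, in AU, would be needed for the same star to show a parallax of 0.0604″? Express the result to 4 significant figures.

15.65 AU

Parallax scales linearly with baseline: p ∝ B, so B = p_target / p_Earth × 1 AU.
B = 0.0604 / 0.00386 = 15.648 AU.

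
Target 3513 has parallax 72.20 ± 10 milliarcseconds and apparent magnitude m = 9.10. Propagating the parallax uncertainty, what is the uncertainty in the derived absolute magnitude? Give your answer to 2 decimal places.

σ_M = 0.30 mag

M = m − 5 log₁₀ d + 5 = m + 5 log₁₀ p + 5, so ∂M/∂p = 5/(p ln 10).
σ_M = (5/ln 10) · (σ_p/p) = 2.1715 × 10/72.20 = 2.1715 × 0.1385 = 0.30075.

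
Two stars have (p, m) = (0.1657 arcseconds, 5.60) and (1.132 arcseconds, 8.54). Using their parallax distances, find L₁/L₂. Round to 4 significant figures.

L₁/L₂ = 699.9

d₁ = 1/p₁ = 1/0.1657″ = 6.035 pc; d₂ = 1/p₂ = 1/1.132″ = 0.88339 pc.
M₁ = m₁ − 5 log₁₀ d₁ + 5 = 5.60 − 3.9034 + 5 = 6.6966.
M₂ = 8.54 − (-0.2692) + 5 = 13.8092.
L₁/L₂ = 10^(0.4(M₂ − M₁)) = 10^(0.4 × 7.1126) = 10^2.84504 = 699.91.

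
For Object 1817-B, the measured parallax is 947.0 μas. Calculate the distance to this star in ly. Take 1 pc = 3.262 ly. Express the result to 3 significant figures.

3440 ly

p = 947.0 μas = 0.0009470 arcsec.
d = 1/p = 1/0.0009470 = 1056 pc.
In light-years: 1056 × 3.262 = 3444.7 ly.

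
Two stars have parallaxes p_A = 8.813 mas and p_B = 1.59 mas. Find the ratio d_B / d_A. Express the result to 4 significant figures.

5.543

Since d = 1/p, d_B/d_A = p_A/p_B.
= 8.813 / 1.59 = 5.5428.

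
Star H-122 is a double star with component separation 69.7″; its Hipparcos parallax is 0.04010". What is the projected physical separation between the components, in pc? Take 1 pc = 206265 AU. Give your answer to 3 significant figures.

0.00843 pc

d = 1/p = 1/0.04010″ = 24.938 pc.
At distance d (pc), an angle of θ arcsec spans θ·d AU: s = 69.7 × 24.938 = 1738.2 AU.
= 1738.2 / 206265 = 0.0084270 pc.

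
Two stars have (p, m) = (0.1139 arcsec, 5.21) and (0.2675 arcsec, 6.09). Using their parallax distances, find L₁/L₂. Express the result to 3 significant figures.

d₁ = 1/p₁ = 1/0.1139″ = 8.7796 pc; d₂ = 1/p₂ = 1/0.2675″ = 3.7383 pc.
M₁ = m₁ − 5 log₁₀ d₁ + 5 = 5.21 − 4.7174 + 5 = 5.4926.
M₂ = 6.09 − 2.8634 + 5 = 8.2266.
L₁/L₂ = 10^(0.4(M₂ − M₁)) = 10^(0.4 × 2.7340) = 10^1.09360 = 12.405.

L₁/L₂ = 12.4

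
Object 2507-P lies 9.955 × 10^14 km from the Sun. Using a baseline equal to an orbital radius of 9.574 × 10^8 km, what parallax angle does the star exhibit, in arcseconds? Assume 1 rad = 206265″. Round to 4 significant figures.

θ ≈ B/d = (9.574 × 10^8) / (9.955 × 10^14) = 9.6173 × 10^-7 rad.
In arcseconds: 9.6173 × 10^-7 × 206265 = 0.19837″.

0.1984 arcsec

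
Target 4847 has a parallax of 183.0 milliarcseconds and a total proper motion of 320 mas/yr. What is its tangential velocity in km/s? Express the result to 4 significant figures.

8.289 km/s

d = 1/p = 1/0.1830″ = 5.4645 pc.
μ = 320 mas/yr = 0.320 ″/yr.
v_t = 4.74 × μ × d = 4.74 × 0.320 × 5.4645 = 8.2886 km/s.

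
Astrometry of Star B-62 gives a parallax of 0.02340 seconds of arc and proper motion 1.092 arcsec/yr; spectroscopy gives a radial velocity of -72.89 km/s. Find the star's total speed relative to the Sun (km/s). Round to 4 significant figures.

d = 1/p = 1/0.02340″ = 42.735 pc.
v_t = 4.740 μ d = 4.740 × 1.092 × 42.735 = 221.2 km/s.
v = √(v_r² + v_t²) = √((-72.89)² + 221.2²) = √54242.4 = 232.9 km/s.

232.9 km/s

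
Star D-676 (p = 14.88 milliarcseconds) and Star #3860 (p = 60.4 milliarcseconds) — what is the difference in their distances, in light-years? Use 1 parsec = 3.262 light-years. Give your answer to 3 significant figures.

d_A = 1/0.01488″ = 67.204 pc; d_B = 1/0.06040″ = 16.556 pc.
|d_B − d_A| = |16.556 − 67.204| = 50.648 pc = 50.648 × 3.262 ly = 165.21 ly.

165 ly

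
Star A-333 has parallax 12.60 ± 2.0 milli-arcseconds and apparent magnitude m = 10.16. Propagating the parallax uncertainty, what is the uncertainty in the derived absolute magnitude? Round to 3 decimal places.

M = m − 5 log₁₀ d + 5 = m + 5 log₁₀ p + 5, so ∂M/∂p = 5/(p ln 10).
σ_M = (5/ln 10) · (σ_p/p) = 2.1715 × 2.0/12.60 = 2.1715 × 0.15873 = 0.34468.

σ_M = 0.345 mag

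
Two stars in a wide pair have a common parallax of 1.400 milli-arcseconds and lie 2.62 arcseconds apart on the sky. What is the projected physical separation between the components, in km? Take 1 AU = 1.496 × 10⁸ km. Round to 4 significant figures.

d = 1/p = 1/0.001400″ = 714.29 pc.
At distance d (pc), an angle of θ arcsec spans θ·d AU: s = 2.62 × 714.29 = 1871.4 AU.
= 1871.4 × 1.496 × 10⁸ km = 2.7996 × 10^11 km.

2.800 × 10^11 km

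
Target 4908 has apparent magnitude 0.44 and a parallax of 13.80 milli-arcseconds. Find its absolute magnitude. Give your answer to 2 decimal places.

d = 1/p = 1/0.01380″ = 72.464 pc.
m − M = 5 log₁₀(72.464) − 5 = 9.3006 − 5 = 4.3006.
M = m − (m − M) = 0.44 − 4.3006 = -3.86.

M = -3.86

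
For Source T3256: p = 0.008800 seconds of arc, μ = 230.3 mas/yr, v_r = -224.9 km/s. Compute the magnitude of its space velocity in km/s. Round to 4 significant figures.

d = 1/p = 1/0.008800″ = 113.64 pc.
μ = 230.3 mas/yr = 0.2303 ″/yr.
v_t = 4.740 μ d = 4.740 × 0.2303 × 113.64 = 124.05 km/s.
v = √(v_r² + v_t²) = √((-224.9)² + 124.05²) = √65968.4 = 256.84 km/s.

256.8 km/s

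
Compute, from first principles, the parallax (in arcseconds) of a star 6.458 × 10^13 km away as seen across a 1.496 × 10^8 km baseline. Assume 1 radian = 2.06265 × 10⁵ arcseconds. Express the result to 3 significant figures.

θ ≈ B/d = (1.496 × 10^8) / (6.458 × 10^13) = 2.3165 × 10^-6 rad.
In arcseconds: 2.3165 × 10^-6 × 206265 = 0.47781″.

0.478 arcsec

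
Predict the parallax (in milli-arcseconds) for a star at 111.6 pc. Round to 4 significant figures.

8.961 mas

p = 1/d = 1/111.6 = 0.0089606 arcsec.
= 0.0089606 × 1000 = 8.9606 mas.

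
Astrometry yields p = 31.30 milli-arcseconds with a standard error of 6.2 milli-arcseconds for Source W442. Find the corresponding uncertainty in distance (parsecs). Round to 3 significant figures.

d = 1/p, so σ_d = σ_p / p².
σ_d = 0.00620 / (0.03130)² = 0.00620 / 0.00097969 = 6.3285 pc.

6.33 pc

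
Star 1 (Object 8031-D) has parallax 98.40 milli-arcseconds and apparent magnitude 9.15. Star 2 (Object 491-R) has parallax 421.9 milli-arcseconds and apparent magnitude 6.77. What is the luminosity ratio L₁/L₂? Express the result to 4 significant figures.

d₁ = 1/p₁ = 1/0.09840″ = 10.163 pc; d₂ = 1/p₂ = 1/0.4219″ = 2.3702 pc.
M₁ = m₁ − 5 log₁₀ d₁ + 5 = 9.15 − 5.0351 + 5 = 9.1149.
M₂ = 6.77 − 1.8739 + 5 = 9.8961.
L₁/L₂ = 10^(0.4(M₂ − M₁)) = 10^(0.4 × 0.7812) = 10^0.31248 = 2.0534.

L₁/L₂ = 2.053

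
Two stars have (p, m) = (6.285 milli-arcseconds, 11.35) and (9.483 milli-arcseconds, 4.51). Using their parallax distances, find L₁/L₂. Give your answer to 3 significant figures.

d₁ = 1/p₁ = 1/0.006285″ = 159.11 pc; d₂ = 1/p₂ = 1/0.009483″ = 105.45 pc.
M₁ = m₁ − 5 log₁₀ d₁ + 5 = 11.35 − 11.0085 + 5 = 5.3415.
M₂ = 4.51 − 10.1152 + 5 = -0.6052.
L₁/L₂ = 10^(0.4(M₂ − M₁)) = 10^(0.4 × (-5.9467)) = 10^(-2.37868) = 0.0041814.

L₁/L₂ = 0.00418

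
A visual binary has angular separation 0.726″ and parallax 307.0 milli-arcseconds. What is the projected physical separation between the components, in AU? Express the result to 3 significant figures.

d = 1/p = 1/0.3070″ = 3.2573 pc.
At distance d (pc), an angle of θ arcsec spans θ·d AU: s = 0.726 × 3.2573 = 2.3648 AU.

2.36 AU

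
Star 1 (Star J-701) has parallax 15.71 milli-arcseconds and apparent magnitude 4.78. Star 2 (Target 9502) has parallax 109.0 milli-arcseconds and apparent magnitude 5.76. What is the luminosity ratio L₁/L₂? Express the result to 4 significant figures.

L₁/L₂ = 118.7

d₁ = 1/p₁ = 1/0.01571″ = 63.654 pc; d₂ = 1/p₂ = 1/0.1090″ = 9.1743 pc.
M₁ = m₁ − 5 log₁₀ d₁ + 5 = 4.78 − 9.0191 + 5 = 0.7609.
M₂ = 5.76 − 4.8129 + 5 = 5.9471.
L₁/L₂ = 10^(0.4(M₂ − M₁)) = 10^(0.4 × 5.1862) = 10^2.07448 = 118.71.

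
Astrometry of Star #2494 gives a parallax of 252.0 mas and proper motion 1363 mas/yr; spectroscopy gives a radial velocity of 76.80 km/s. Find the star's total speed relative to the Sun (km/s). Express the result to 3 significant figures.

81.0 km/s

d = 1/p = 1/0.2520″ = 3.9683 pc.
μ = 1363 mas/yr = 1.363 ″/yr.
v_t = 4.740 μ d = 4.740 × 1.363 × 3.9683 = 25.638 km/s.
v = √(v_r² + v_t²) = √(76.80² + 25.638²) = √6555.55 = 80.966 km/s.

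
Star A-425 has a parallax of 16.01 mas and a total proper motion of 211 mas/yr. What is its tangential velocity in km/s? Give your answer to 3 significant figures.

62.5 km/s

d = 1/p = 1/0.01601″ = 62.461 pc.
μ = 211 mas/yr = 0.211 ″/yr.
v_t = 4.74 × μ × d = 4.74 × 0.211 × 62.461 = 62.47 km/s.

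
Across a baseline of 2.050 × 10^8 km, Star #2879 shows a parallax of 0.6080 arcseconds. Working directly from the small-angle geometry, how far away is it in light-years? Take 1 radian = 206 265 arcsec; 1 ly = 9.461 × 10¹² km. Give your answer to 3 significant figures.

7.35 ly

θ = 0.6080″ = 0.6080/206265 = 2.9477 × 10^-6 rad.
d = B/θ = (2.050 × 10^8) / (2.9477 × 10^-6) = 6.9546 × 10^13 km = (6.9546 × 10^13) / (9.461 × 10^12) ly = 7.3508 ly.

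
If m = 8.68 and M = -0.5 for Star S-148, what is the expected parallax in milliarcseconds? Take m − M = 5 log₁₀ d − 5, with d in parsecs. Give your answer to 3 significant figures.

1.46 mas

m − M = 8.68 − (-0.5) = 9.18.
d = 10^((m−M)/5 + 1) = 10^2.836 = 685.49 pc.
p = 1/d = 1/685.49 = 0.0014588 arcsec = 1.4588 mas.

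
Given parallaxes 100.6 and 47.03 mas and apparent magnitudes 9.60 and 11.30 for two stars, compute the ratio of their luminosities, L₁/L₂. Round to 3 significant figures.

d₁ = 1/p₁ = 1/0.1006″ = 9.9404 pc; d₂ = 1/p₂ = 1/0.04703″ = 21.263 pc.
M₁ = m₁ − 5 log₁₀ d₁ + 5 = 9.60 − 4.9870 + 5 = 9.6130.
M₂ = 11.30 − 6.6381 + 5 = 9.6619.
L₁/L₂ = 10^(0.4(M₂ − M₁)) = 10^(0.4 × 0.0489) = 10^0.01956 = 1.0461.

L₁/L₂ = 1.05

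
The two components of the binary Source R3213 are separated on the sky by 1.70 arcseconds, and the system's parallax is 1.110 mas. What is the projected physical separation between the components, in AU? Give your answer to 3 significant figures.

d = 1/p = 1/0.001110″ = 900.9 pc.
At distance d (pc), an angle of θ arcsec spans θ·d AU: s = 1.70 × 900.9 = 1531.5 AU.

1530 AU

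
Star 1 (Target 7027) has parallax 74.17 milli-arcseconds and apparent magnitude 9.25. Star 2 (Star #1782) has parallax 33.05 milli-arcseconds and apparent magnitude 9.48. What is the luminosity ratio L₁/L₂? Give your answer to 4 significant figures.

d₁ = 1/p₁ = 1/0.07417″ = 13.483 pc; d₂ = 1/p₂ = 1/0.03305″ = 30.257 pc.
M₁ = m₁ − 5 log₁₀ d₁ + 5 = 9.25 − 5.6489 + 5 = 8.6011.
M₂ = 9.48 − 7.4041 + 5 = 7.0759.
L₁/L₂ = 10^(0.4(M₂ − M₁)) = 10^(0.4 × (-1.5252)) = 10^(-0.61008) = 0.24543.

L₁/L₂ = 0.2454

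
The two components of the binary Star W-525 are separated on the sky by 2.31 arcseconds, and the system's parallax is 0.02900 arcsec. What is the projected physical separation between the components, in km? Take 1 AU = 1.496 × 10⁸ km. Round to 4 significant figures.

d = 1/p = 1/0.02900″ = 34.483 pc.
At distance d (pc), an angle of θ arcsec spans θ·d AU: s = 2.31 × 34.483 = 79.656 AU.
= 79.656 × 1.496 × 10⁸ km = 1.1917 × 10^10 km.

1.192 × 10^10 km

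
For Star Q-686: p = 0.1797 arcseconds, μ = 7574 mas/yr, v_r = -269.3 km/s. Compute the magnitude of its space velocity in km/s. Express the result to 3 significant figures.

d = 1/p = 1/0.1797″ = 5.5648 pc.
μ = 7574 mas/yr = 7.574 ″/yr.
v_t = 4.740 μ d = 4.740 × 7.574 × 5.5648 = 199.78 km/s.
v = √(v_r² + v_t²) = √((-269.3)² + 199.78²) = √112435 = 335.31 km/s.

335 km/s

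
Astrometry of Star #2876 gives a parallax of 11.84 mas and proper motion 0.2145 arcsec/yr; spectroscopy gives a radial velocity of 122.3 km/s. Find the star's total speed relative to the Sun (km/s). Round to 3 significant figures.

d = 1/p = 1/0.01184″ = 84.459 pc.
v_t = 4.740 μ d = 4.740 × 0.2145 × 84.459 = 85.872 km/s.
v = √(v_r² + v_t²) = √(122.3² + 85.872²) = √22331.3 = 149.44 km/s.

149 km/s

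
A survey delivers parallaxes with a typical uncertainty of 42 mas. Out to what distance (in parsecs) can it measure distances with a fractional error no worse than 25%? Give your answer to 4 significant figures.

σ_d/d = σ_p/p, so the condition is σ_p/p ≤ 0.25, i.e. p ≥ σ_p/0.25.
p_min = 42/0.25 = 168 mas = 0.168 arcsec.
d_max = 1/p_min = 1/0.168 = 5.9524 pc.

5.952 pc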